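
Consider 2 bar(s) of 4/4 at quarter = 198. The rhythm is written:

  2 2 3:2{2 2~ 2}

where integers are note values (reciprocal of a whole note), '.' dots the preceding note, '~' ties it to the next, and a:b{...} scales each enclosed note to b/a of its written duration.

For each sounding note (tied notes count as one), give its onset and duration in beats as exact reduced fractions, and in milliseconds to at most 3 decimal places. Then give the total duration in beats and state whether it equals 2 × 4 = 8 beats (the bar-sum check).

1) 0.0ms=0b +606.061ms=2b
2) 606.061ms=2b +606.061ms=2b
3) 1212.121ms=4b +404.04ms=4/3b
4) 1616.162ms=16/3b +808.081ms=8/3b
Σ=8b of 8 (198bpm 4/4) — PASS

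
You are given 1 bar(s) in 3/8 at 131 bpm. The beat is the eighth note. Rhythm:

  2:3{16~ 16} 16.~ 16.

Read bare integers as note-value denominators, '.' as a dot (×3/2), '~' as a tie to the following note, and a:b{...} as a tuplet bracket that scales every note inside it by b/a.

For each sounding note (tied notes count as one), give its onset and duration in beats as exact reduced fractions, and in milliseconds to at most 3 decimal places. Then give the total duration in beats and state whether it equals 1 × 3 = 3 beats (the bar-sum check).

1) 0.0ms=0b +687.023ms=3/2b
2) 687.023ms=3/2b +687.023ms=3/2b
Σ=3b of 3 (131bpm 3/8) — PASS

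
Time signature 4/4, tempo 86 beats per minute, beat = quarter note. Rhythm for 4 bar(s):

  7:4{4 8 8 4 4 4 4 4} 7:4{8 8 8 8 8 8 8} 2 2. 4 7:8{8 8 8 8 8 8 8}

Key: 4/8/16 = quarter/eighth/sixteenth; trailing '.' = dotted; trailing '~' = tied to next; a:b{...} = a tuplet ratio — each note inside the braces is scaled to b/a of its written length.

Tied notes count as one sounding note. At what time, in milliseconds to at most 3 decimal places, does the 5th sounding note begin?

1. 0.0ms @ 0 + 398.671ms (4/7)
2. 398.671ms @ 4/7 + 199.336ms (2/7)
3. 598.007ms @ 6/7 + 199.336ms (2/7)
4. 797.342ms @ 8/7 + 398.671ms (4/7)
5. 1196.013ms @ 12/7 + 398.671ms (4/7)
6. 1594.684ms @ 16/7 + 398.671ms (4/7)
7. 1993.355ms @ 20/7 + 398.671ms (4/7)
8. 2392.027ms @ 24/7 + 398.671ms (4/7)
9. 2790.698ms @ 4 + 199.336ms (2/7)
10. 2990.033ms @ 30/7 + 199.336ms (2/7)
11. 3189.369ms @ 32/7 + 199.336ms (2/7)
12. 3388.704ms @ 34/7 + 199.336ms (2/7)
13. 3588.04ms @ 36/7 + 199.336ms (2/7)
14. 3787.375ms @ 38/7 + 199.336ms (2/7)
15. 3986.711ms @ 40/7 + 199.336ms (2/7)
16. 4186.047ms @ 6 + 1395.349ms (2)
17. 5581.395ms @ 8 + 2093.023ms (3)
18. 7674.419ms @ 11 + 697.674ms (1)
19. 8372.093ms @ 12 + 398.671ms (4/7)
20. 8770.764ms @ 88/7 + 398.671ms (4/7)
21. 9169.435ms @ 92/7 + 398.671ms (4/7)
22. 9568.106ms @ 96/7 + 398.671ms (4/7)
23. 9966.777ms @ 100/7 + 398.671ms (4/7)
24. 10365.449ms @ 104/7 + 398.671ms (4/7)
25. 10764.12ms @ 108/7 + 398.671ms (4/7)

note 5 onset = 12/7b = 1196.013ms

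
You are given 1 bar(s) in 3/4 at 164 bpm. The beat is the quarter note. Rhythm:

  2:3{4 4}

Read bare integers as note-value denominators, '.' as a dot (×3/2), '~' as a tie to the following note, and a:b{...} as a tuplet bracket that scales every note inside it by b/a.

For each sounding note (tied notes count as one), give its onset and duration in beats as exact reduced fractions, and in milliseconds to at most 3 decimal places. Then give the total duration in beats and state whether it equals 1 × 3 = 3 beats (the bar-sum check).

1) 0.0ms=0b +548.78ms=3/2b
2) 548.78ms=3/2b +548.78ms=3/2b
Σ=3b of 3 (164bpm 3/4) — PASS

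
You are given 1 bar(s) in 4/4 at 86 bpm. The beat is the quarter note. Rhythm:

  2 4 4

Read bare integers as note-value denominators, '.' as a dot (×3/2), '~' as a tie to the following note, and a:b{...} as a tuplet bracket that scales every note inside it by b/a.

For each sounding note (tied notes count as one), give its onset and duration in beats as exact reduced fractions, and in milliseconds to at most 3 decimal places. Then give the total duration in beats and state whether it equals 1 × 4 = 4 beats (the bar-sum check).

1) 0.0ms=0b +1395.349ms=2b
2) 1395.349ms=2b +697.674ms=1b
3) 2093.023ms=3b +697.674ms=1b
Σ=4b of 4 (86bpm 4/4) — PASS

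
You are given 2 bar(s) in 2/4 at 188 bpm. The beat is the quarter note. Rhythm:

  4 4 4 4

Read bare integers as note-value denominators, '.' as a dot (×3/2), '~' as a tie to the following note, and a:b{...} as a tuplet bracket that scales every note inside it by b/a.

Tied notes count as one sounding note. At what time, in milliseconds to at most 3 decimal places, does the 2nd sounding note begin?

1. 0.0ms @ 0 + 319.149ms (1)
2. 319.149ms @ 1 + 319.149ms (1)
3. 638.298ms @ 2 + 319.149ms (1)
4. 957.447ms @ 3 + 319.149ms (1)

note 2 onset = 1b = 319.149ms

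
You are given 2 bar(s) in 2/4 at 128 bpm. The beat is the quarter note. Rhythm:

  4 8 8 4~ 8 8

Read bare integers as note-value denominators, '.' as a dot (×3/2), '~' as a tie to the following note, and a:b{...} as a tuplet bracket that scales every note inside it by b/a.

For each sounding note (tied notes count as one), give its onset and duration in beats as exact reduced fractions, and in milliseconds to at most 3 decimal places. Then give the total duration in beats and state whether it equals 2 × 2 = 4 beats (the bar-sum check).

1) 0.0ms=0b +468.75ms=1b
2) 468.75ms=1b +234.375ms=1/2b
3) 703.125ms=3/2b +234.375ms=1/2b
4) 937.5ms=2b +703.125ms=3/2b
5) 1640.625ms=7/2b +234.375ms=1/2b
Σ=4b of 4 (128bpm 2/4) — PASS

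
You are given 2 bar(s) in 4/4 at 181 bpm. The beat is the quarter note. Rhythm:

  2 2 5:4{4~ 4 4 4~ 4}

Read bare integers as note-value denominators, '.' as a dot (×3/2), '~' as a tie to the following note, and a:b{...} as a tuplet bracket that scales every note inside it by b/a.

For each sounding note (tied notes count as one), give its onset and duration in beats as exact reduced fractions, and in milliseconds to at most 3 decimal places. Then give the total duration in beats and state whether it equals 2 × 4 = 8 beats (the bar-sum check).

1) 0.0ms=0b +662.983ms=2b
2) 662.983ms=2b +662.983ms=2b
3) 1325.967ms=4b +530.387ms=8/5b
4) 1856.354ms=28/5b +265.193ms=4/5b
5) 2121.547ms=32/5b +530.387ms=8/5b
Σ=8b of 8 (181bpm 4/4) — PASS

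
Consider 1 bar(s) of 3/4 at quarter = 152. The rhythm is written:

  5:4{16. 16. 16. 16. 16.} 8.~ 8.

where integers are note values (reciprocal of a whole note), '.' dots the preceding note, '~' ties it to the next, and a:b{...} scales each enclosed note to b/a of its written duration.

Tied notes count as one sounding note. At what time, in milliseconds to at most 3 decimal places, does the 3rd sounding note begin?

1. 0.0ms @ 0 + 118.421ms (3/10)
2. 118.421ms @ 3/10 + 118.421ms (3/10)
3. 236.842ms @ 3/5 + 118.421ms (3/10)
4. 355.263ms @ 9/10 + 118.421ms (3/10)
5. 473.684ms @ 6/5 + 118.421ms (3/10)
6. 592.105ms @ 3/2 + 592.105ms (3/2)

note 3 onset = 3/5b = 236.842ms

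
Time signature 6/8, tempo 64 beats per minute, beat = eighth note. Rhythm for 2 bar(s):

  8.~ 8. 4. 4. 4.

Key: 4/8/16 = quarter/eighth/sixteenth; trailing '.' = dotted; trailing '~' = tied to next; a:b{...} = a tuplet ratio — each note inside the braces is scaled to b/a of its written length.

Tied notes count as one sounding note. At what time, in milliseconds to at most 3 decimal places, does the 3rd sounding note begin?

note 3 onset = 6b = 5625.0ms

1. 0.0ms @ 0 + 2812.5ms (3)
2. 2812.5ms @ 3 + 2812.5ms (3)
3. 5625.0ms @ 6 + 2812.5ms (3)
4. 8437.5ms @ 9 + 2812.5ms (3)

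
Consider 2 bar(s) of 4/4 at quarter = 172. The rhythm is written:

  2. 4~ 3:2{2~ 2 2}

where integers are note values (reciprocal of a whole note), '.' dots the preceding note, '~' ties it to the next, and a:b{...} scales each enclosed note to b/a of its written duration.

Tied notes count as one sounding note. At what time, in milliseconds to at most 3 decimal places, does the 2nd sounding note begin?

note 2 onset = 3b = 1046.512ms

1. 0.0ms @ 0 + 1046.512ms (3)
2. 1046.512ms @ 3 + 1279.07ms (11/3)
3. 2325.581ms @ 20/3 + 465.116ms (4/3)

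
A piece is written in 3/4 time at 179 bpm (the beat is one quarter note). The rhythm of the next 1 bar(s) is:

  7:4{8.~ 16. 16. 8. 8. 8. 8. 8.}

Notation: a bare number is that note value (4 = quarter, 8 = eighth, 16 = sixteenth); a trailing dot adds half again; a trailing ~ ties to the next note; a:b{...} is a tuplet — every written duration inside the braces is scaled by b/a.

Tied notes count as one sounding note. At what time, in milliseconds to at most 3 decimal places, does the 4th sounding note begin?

note 4 onset = 9/7b = 430.966ms

1. 0.0ms @ 0 + 215.483ms (9/14)
2. 215.483ms @ 9/14 + 71.828ms (3/14)
3. 287.31ms @ 6/7 + 143.655ms (3/7)
4. 430.966ms @ 9/7 + 143.655ms (3/7)
5. 574.621ms @ 12/7 + 143.655ms (3/7)
6. 718.276ms @ 15/7 + 143.655ms (3/7)
7. 861.931ms @ 18/7 + 143.655ms (3/7)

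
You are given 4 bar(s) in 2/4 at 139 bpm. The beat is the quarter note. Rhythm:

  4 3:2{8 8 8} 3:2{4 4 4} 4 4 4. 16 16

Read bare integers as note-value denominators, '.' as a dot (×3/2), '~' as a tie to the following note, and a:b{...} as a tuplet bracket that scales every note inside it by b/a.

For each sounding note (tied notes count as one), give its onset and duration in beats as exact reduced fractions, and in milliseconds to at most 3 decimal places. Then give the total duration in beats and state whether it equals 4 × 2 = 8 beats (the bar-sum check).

1) 0.0ms=0b +431.655ms=1b
2) 431.655ms=1b +143.885ms=1/3b
3) 575.54ms=4/3b +143.885ms=1/3b
4) 719.424ms=5/3b +143.885ms=1/3b
5) 863.309ms=2b +287.77ms=2/3b
6) 1151.079ms=8/3b +287.77ms=2/3b
7) 1438.849ms=10/3b +287.77ms=2/3b
8) 1726.619ms=4b +431.655ms=1b
9) 2158.273ms=5b +431.655ms=1b
10) 2589.928ms=6b +647.482ms=3/2b
11) 3237.41ms=15/2b +107.914ms=1/4b
12) 3345.324ms=31/4b +107.914ms=1/4b
Σ=8b of 8 (139bpm 2/4) — PASS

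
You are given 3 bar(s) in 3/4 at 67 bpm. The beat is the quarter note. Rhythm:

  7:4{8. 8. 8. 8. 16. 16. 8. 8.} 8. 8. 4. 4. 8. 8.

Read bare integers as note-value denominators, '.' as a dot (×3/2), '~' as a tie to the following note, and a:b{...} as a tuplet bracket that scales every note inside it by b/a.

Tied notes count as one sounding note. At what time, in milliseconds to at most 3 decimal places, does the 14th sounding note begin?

note 14 onset = 33/4b = 7388.06ms

1. 0.0ms @ 0 + 383.795ms (3/7)
2. 383.795ms @ 3/7 + 383.795ms (3/7)
3. 767.591ms @ 6/7 + 383.795ms (3/7)
4. 1151.386ms @ 9/7 + 383.795ms (3/7)
5. 1535.181ms @ 12/7 + 191.898ms (3/14)
6. 1727.079ms @ 27/14 + 191.898ms (3/14)
7. 1918.977ms @ 15/7 + 383.795ms (3/7)
8. 2302.772ms @ 18/7 + 383.795ms (3/7)
9. 2686.567ms @ 3 + 671.642ms (3/4)
10. 3358.209ms @ 15/4 + 671.642ms (3/4)
11. 4029.851ms @ 9/2 + 1343.284ms (3/2)
12. 5373.134ms @ 6 + 1343.284ms (3/2)
13. 6716.418ms @ 15/2 + 671.642ms (3/4)
14. 7388.06ms @ 33/4 + 671.642ms (3/4)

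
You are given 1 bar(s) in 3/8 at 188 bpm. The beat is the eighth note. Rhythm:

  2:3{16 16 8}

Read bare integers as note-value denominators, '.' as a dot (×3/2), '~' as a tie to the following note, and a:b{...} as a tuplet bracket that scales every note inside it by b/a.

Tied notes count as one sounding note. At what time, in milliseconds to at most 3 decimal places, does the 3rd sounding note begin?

note 3 onset = 3/2b = 478.723ms

1. 0.0ms @ 0 + 239.362ms (3/4)
2. 239.362ms @ 3/4 + 239.362ms (3/4)
3. 478.723ms @ 3/2 + 478.723ms (3/2)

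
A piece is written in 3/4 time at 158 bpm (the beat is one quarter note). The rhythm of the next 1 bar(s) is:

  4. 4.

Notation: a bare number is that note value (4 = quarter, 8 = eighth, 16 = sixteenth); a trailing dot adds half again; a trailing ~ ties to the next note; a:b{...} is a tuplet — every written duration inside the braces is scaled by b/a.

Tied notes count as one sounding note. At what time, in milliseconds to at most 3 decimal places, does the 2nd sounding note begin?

note 2 onset = 3/2b = 569.62ms

1. 0.0ms @ 0 + 569.62ms (3/2)
2. 569.62ms @ 3/2 + 569.62ms (3/2)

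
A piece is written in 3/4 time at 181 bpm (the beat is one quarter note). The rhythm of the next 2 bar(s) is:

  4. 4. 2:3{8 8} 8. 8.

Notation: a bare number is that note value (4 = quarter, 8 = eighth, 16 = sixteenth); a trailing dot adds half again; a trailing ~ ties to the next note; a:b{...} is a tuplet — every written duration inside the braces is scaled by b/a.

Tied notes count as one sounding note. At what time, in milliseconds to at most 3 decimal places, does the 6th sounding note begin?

1. 0.0ms @ 0 + 497.238ms (3/2)
2. 497.238ms @ 3/2 + 497.238ms (3/2)
3. 994.475ms @ 3 + 248.619ms (3/4)
4. 1243.094ms @ 15/4 + 248.619ms (3/4)
5. 1491.713ms @ 9/2 + 248.619ms (3/4)
6. 1740.331ms @ 21/4 + 248.619ms (3/4)

note 6 onset = 21/4b = 1740.331ms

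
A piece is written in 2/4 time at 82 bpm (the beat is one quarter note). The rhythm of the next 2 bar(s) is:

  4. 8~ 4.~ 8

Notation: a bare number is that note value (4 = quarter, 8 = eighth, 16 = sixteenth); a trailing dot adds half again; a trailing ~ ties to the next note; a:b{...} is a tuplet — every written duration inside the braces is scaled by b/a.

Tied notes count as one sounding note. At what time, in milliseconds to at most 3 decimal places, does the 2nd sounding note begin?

1. 0.0ms @ 0 + 1097.561ms (3/2)
2. 1097.561ms @ 3/2 + 1829.268ms (5/2)

note 2 onset = 3/2b = 1097.561ms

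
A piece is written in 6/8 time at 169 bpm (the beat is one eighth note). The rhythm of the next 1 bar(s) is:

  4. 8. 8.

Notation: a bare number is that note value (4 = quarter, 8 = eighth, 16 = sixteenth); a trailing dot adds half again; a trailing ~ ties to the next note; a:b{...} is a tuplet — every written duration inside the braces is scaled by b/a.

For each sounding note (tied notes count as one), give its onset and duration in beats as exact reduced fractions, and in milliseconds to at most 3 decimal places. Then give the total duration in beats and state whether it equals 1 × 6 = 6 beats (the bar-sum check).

1) 0.0ms=0b +1065.089ms=3b
2) 1065.089ms=3b +532.544ms=3/2b
3) 1597.633ms=9/2b +532.544ms=3/2b
Σ=6b of 6 (169bpm 6/8) — PASS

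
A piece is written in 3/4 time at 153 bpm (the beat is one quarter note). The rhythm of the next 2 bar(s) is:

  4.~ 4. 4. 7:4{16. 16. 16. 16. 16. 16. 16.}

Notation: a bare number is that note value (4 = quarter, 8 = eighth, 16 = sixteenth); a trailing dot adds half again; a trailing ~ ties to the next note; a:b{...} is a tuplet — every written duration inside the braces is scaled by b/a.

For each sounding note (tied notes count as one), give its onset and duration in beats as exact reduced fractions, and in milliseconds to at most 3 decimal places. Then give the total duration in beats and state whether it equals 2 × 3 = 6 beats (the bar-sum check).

1) 0.0ms=0b +1176.471ms=3b
2) 1176.471ms=3b +588.235ms=3/2b
3) 1764.706ms=9/2b +84.034ms=3/14b
4) 1848.739ms=33/7b +84.034ms=3/14b
5) 1932.773ms=69/14b +84.034ms=3/14b
6) 2016.807ms=36/7b +84.034ms=3/14b
7) 2100.84ms=75/14b +84.034ms=3/14b
8) 2184.874ms=39/7b +84.034ms=3/14b
9) 2268.908ms=81/14b +84.034ms=3/14b
Σ=6b of 6 (153bpm 3/4) — PASS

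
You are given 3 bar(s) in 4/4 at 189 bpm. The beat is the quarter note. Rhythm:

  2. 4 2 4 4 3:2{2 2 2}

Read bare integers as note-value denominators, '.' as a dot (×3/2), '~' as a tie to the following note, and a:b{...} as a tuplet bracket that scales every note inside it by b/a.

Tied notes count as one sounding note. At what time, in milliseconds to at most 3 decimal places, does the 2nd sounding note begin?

note 2 onset = 3b = 952.381ms

1. 0.0ms @ 0 + 952.381ms (3)
2. 952.381ms @ 3 + 317.46ms (1)
3. 1269.841ms @ 4 + 634.921ms (2)
4. 1904.762ms @ 6 + 317.46ms (1)
5. 2222.222ms @ 7 + 317.46ms (1)
6. 2539.683ms @ 8 + 423.28ms (4/3)
7. 2962.963ms @ 28/3 + 423.28ms (4/3)
8. 3386.243ms @ 32/3 + 423.28ms (4/3)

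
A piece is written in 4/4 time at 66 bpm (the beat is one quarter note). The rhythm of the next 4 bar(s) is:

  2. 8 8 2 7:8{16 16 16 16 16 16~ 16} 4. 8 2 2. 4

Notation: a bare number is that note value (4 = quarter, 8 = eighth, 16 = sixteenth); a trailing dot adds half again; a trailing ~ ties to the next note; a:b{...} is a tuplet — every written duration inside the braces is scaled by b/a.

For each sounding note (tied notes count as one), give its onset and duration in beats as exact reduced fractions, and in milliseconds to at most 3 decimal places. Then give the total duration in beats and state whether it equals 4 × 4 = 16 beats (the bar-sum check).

1) 0.0ms=0b +2727.273ms=3b
2) 2727.273ms=3b +454.545ms=1/2b
3) 3181.818ms=7/2b +454.545ms=1/2b
4) 3636.364ms=4b +1818.182ms=2b
5) 5454.545ms=6b +259.74ms=2/7b
6) 5714.286ms=44/7b +259.74ms=2/7b
7) 5974.026ms=46/7b +259.74ms=2/7b
8) 6233.766ms=48/7b +259.74ms=2/7b
9) 6493.506ms=50/7b +259.74ms=2/7b
10) 6753.247ms=52/7b +519.481ms=4/7b
11) 7272.727ms=8b +1363.636ms=3/2b
12) 8636.364ms=19/2b +454.545ms=1/2b
13) 9090.909ms=10b +1818.182ms=2b
14) 10909.091ms=12b +2727.273ms=3b
15) 13636.364ms=15b +909.091ms=1b
Σ=16b of 16 (66bpm 4/4) — PASS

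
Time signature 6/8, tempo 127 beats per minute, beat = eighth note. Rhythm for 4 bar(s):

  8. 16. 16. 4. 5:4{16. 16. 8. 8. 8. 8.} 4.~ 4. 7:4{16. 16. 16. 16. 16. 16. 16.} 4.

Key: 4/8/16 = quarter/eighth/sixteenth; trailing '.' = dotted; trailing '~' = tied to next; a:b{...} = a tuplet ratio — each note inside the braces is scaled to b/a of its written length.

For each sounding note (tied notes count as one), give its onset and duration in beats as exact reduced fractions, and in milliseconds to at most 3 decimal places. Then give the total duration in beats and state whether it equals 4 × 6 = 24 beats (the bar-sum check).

1) 0.0ms=0b +708.661ms=3/2b
2) 708.661ms=3/2b +354.331ms=3/4b
3) 1062.992ms=9/4b +354.331ms=3/4b
4) 1417.323ms=3b +1417.323ms=3b
5) 2834.646ms=6b +283.465ms=3/5b
6) 3118.11ms=33/5b +283.465ms=3/5b
7) 3401.575ms=36/5b +566.929ms=6/5b
8) 3968.504ms=42/5b +566.929ms=6/5b
9) 4535.433ms=48/5b +566.929ms=6/5b
10) 5102.362ms=54/5b +566.929ms=6/5b
11) 5669.291ms=12b +2834.646ms=6b
12) 8503.937ms=18b +202.475ms=3/7b
13) 8706.412ms=129/7b +202.475ms=3/7b
14) 8908.886ms=132/7b +202.475ms=3/7b
15) 9111.361ms=135/7b +202.475ms=3/7b
16) 9313.836ms=138/7b +202.475ms=3/7b
17) 9516.31ms=141/7b +202.475ms=3/7b
18) 9718.785ms=144/7b +202.475ms=3/7b
19) 9921.26ms=21b +1417.323ms=3b
Σ=24b of 24 (127bpm 6/8) — PASS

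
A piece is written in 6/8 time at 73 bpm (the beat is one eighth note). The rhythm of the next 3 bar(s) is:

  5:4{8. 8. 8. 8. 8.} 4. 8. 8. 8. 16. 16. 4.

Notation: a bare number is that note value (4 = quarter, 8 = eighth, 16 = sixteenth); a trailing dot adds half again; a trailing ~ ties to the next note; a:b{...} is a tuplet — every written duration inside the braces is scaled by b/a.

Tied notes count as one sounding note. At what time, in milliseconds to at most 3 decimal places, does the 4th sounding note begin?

1. 0.0ms @ 0 + 986.301ms (6/5)
2. 986.301ms @ 6/5 + 986.301ms (6/5)
3. 1972.603ms @ 12/5 + 986.301ms (6/5)
4. 2958.904ms @ 18/5 + 986.301ms (6/5)
5. 3945.205ms @ 24/5 + 986.301ms (6/5)
6. 4931.507ms @ 6 + 2465.753ms (3)
7. 7397.26ms @ 9 + 1232.877ms (3/2)
8. 8630.137ms @ 21/2 + 1232.877ms (3/2)
9. 9863.014ms @ 12 + 1232.877ms (3/2)
10. 11095.89ms @ 27/2 + 616.438ms (3/4)
11. 11712.329ms @ 57/4 + 616.438ms (3/4)
12. 12328.767ms @ 15 + 2465.753ms (3)

note 4 onset = 18/5b = 2958.904ms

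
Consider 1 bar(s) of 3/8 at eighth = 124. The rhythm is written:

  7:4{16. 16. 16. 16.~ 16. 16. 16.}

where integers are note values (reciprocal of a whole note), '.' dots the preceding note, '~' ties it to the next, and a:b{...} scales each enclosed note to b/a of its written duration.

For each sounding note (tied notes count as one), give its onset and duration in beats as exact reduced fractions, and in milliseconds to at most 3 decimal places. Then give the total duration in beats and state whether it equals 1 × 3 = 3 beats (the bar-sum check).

1) 0.0ms=0b +207.373ms=3/7b
2) 207.373ms=3/7b +207.373ms=3/7b
3) 414.747ms=6/7b +207.373ms=3/7b
4) 622.12ms=9/7b +414.747ms=6/7b
5) 1036.866ms=15/7b +207.373ms=3/7b
6) 1244.24ms=18/7b +207.373ms=3/7b
Σ=3b of 3 (124bpm 3/8) — PASS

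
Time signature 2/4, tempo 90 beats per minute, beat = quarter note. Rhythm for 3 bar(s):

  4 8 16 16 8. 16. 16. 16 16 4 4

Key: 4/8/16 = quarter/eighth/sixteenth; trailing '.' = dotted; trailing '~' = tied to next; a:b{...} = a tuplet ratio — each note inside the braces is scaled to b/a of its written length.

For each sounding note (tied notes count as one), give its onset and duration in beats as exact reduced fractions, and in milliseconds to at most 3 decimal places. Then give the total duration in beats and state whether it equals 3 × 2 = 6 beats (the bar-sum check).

1) 0.0ms=0b +666.667ms=1b
2) 666.667ms=1b +333.333ms=1/2b
3) 1000.0ms=3/2b +166.667ms=1/4b
4) 1166.667ms=7/4b +166.667ms=1/4b
5) 1333.333ms=2b +500.0ms=3/4b
6) 1833.333ms=11/4b +250.0ms=3/8b
7) 2083.333ms=25/8b +250.0ms=3/8b
8) 2333.333ms=7/2b +166.667ms=1/4b
9) 2500.0ms=15/4b +166.667ms=1/4b
10) 2666.667ms=4b +666.667ms=1b
11) 3333.333ms=5b +666.667ms=1b
Σ=6b of 6 (90bpm 2/4) — PASS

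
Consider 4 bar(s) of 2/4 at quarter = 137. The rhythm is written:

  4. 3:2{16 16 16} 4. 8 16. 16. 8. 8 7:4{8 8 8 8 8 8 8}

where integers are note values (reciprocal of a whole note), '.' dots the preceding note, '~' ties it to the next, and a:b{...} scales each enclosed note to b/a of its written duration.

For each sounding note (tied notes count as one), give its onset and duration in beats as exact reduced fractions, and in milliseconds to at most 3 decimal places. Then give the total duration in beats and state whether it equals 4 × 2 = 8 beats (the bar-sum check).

1) 0.0ms=0b +656.934ms=3/2b
2) 656.934ms=3/2b +72.993ms=1/6b
3) 729.927ms=5/3b +72.993ms=1/6b
4) 802.92ms=11/6b +72.993ms=1/6b
5) 875.912ms=2b +656.934ms=3/2b
6) 1532.847ms=7/2b +218.978ms=1/2b
7) 1751.825ms=4b +164.234ms=3/8b
8) 1916.058ms=35/8b +164.234ms=3/8b
9) 2080.292ms=19/4b +328.467ms=3/4b
10) 2408.759ms=11/2b +218.978ms=1/2b
11) 2627.737ms=6b +125.13ms=2/7b
12) 2752.868ms=44/7b +125.13ms=2/7b
13) 2877.998ms=46/7b +125.13ms=2/7b
14) 3003.128ms=48/7b +125.13ms=2/7b
15) 3128.259ms=50/7b +125.13ms=2/7b
16) 3253.389ms=52/7b +125.13ms=2/7b
17) 3378.519ms=54/7b +125.13ms=2/7b
Σ=8b of 8 (137bpm 2/4) — PASS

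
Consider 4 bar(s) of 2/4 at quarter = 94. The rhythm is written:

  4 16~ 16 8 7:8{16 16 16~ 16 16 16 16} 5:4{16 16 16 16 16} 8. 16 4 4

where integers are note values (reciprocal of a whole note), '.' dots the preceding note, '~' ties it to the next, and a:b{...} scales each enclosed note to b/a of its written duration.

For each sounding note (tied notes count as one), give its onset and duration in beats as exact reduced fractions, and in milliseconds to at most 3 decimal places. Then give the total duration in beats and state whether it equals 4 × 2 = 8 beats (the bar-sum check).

1) 0.0ms=0b +638.298ms=1b
2) 638.298ms=1b +319.149ms=1/2b
3) 957.447ms=3/2b +319.149ms=1/2b
4) 1276.596ms=2b +182.371ms=2/7b
5) 1458.967ms=16/7b +182.371ms=2/7b
6) 1641.337ms=18/7b +364.742ms=4/7b
7) 2006.079ms=22/7b +182.371ms=2/7b
8) 2188.45ms=24/7b +182.371ms=2/7b
9) 2370.821ms=26/7b +182.371ms=2/7b
10) 2553.191ms=4b +127.66ms=1/5b
11) 2680.851ms=21/5b +127.66ms=1/5b
12) 2808.511ms=22/5b +127.66ms=1/5b
13) 2936.17ms=23/5b +127.66ms=1/5b
14) 3063.83ms=24/5b +127.66ms=1/5b
15) 3191.489ms=5b +478.723ms=3/4b
16) 3670.213ms=23/4b +159.574ms=1/4b
17) 3829.787ms=6b +638.298ms=1b
18) 4468.085ms=7b +638.298ms=1b
Σ=8b of 8 (94bpm 2/4) — PASS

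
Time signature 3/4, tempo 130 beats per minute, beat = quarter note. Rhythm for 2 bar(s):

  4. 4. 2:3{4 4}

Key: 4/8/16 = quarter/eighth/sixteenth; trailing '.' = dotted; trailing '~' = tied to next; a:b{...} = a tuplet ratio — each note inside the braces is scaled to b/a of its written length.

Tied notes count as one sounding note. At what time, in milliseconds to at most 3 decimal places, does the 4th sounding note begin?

1. 0.0ms @ 0 + 692.308ms (3/2)
2. 692.308ms @ 3/2 + 692.308ms (3/2)
3. 1384.615ms @ 3 + 692.308ms (3/2)
4. 2076.923ms @ 9/2 + 692.308ms (3/2)

note 4 onset = 9/2b = 2076.923ms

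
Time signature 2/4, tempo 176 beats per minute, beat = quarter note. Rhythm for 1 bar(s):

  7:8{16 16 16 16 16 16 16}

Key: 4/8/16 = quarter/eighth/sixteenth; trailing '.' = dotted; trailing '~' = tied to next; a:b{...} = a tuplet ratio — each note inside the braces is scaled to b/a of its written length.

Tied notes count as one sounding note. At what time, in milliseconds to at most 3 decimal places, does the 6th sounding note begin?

1. 0.0ms @ 0 + 97.403ms (2/7)
2. 97.403ms @ 2/7 + 97.403ms (2/7)
3. 194.805ms @ 4/7 + 97.403ms (2/7)
4. 292.208ms @ 6/7 + 97.403ms (2/7)
5. 389.61ms @ 8/7 + 97.403ms (2/7)
6. 487.013ms @ 10/7 + 97.403ms (2/7)
7. 584.416ms @ 12/7 + 97.403ms (2/7)

note 6 onset = 10/7b = 487.013ms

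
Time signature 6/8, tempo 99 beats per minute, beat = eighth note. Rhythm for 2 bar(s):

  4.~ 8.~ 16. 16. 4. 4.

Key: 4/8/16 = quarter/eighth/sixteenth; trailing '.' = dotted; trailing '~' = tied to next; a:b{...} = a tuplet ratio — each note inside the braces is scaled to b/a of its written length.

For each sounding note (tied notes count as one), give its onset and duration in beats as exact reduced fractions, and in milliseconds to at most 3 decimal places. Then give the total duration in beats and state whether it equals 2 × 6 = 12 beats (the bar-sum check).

1) 0.0ms=0b +3181.818ms=21/4b
2) 3181.818ms=21/4b +454.545ms=3/4b
3) 3636.364ms=6b +1818.182ms=3b
4) 5454.545ms=9b +1818.182ms=3b
Σ=12b of 12 (99bpm 6/8) — PASS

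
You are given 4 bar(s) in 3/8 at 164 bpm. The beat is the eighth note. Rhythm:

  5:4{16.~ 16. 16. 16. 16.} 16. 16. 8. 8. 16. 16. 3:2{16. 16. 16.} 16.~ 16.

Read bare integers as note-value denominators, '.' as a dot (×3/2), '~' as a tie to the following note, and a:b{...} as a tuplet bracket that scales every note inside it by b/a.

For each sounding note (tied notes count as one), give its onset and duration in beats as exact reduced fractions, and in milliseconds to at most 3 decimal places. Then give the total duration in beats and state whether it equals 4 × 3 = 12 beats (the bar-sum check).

1) 0.0ms=0b +439.024ms=6/5b
2) 439.024ms=6/5b +219.512ms=3/5b
3) 658.537ms=9/5b +219.512ms=3/5b
4) 878.049ms=12/5b +219.512ms=3/5b
5) 1097.561ms=3b +274.39ms=3/4b
6) 1371.951ms=15/4b +274.39ms=3/4b
7) 1646.341ms=9/2b +548.78ms=3/2b
8) 2195.122ms=6b +548.78ms=3/2b
9) 2743.902ms=15/2b +274.39ms=3/4b
10) 3018.293ms=33/4b +274.39ms=3/4b
11) 3292.683ms=9b +182.927ms=1/2b
12) 3475.61ms=19/2b +182.927ms=1/2b
13) 3658.537ms=10b +182.927ms=1/2b
14) 3841.463ms=21/2b +548.78ms=3/2b
Σ=12b of 12 (164bpm 3/8) — PASS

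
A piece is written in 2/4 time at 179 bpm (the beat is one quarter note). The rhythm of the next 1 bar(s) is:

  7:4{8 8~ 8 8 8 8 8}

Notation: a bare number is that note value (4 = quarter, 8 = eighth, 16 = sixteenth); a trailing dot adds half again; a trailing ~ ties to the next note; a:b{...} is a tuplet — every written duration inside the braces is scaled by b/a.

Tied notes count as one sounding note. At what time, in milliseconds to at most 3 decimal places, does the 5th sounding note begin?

1. 0.0ms @ 0 + 95.77ms (2/7)
2. 95.77ms @ 2/7 + 191.54ms (4/7)
3. 287.31ms @ 6/7 + 95.77ms (2/7)
4. 383.081ms @ 8/7 + 95.77ms (2/7)
5. 478.851ms @ 10/7 + 95.77ms (2/7)
6. 574.621ms @ 12/7 + 95.77ms (2/7)

note 5 onset = 10/7b = 478.851ms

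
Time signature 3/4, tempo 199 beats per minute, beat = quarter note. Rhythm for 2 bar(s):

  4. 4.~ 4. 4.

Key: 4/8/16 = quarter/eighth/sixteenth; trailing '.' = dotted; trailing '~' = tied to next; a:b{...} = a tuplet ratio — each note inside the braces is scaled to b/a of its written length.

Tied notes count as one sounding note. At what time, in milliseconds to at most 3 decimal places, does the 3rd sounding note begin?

note 3 onset = 9/2b = 1356.784ms

1. 0.0ms @ 0 + 452.261ms (3/2)
2. 452.261ms @ 3/2 + 904.523ms (3)
3. 1356.784ms @ 9/2 + 452.261ms (3/2)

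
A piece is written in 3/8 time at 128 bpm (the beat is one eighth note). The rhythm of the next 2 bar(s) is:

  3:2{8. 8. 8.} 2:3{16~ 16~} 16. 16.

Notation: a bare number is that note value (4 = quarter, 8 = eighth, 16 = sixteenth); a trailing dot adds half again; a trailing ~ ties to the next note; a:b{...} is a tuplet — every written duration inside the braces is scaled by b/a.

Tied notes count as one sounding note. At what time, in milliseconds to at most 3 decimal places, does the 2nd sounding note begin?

1. 0.0ms @ 0 + 468.75ms (1)
2. 468.75ms @ 1 + 468.75ms (1)
3. 937.5ms @ 2 + 468.75ms (1)
4. 1406.25ms @ 3 + 1054.688ms (9/4)
5. 2460.938ms @ 21/4 + 351.562ms (3/4)

note 2 onset = 1b = 468.75ms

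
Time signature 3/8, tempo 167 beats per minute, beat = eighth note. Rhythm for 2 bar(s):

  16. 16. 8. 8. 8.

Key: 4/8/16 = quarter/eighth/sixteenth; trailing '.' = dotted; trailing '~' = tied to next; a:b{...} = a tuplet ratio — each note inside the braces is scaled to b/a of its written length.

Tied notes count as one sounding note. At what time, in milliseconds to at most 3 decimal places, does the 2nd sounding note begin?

note 2 onset = 3/4b = 269.461ms

1. 0.0ms @ 0 + 269.461ms (3/4)
2. 269.461ms @ 3/4 + 269.461ms (3/4)
3. 538.922ms @ 3/2 + 538.922ms (3/2)
4. 1077.844ms @ 3 + 538.922ms (3/2)
5. 1616.766ms @ 9/2 + 538.922ms (3/2)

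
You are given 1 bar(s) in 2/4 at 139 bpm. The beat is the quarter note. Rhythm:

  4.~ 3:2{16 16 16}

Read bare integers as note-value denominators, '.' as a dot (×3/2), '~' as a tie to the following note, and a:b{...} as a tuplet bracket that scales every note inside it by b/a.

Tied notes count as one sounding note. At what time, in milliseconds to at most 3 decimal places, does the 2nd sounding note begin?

note 2 onset = 5/3b = 719.424ms

1. 0.0ms @ 0 + 719.424ms (5/3)
2. 719.424ms @ 5/3 + 71.942ms (1/6)
3. 791.367ms @ 11/6 + 71.942ms (1/6)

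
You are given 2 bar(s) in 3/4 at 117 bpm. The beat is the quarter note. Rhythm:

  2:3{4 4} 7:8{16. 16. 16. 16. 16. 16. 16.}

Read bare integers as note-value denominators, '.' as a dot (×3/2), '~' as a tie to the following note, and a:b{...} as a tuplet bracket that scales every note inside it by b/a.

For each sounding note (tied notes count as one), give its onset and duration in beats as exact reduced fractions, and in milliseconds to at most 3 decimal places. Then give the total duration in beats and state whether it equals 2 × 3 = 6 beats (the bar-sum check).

1) 0.0ms=0b +769.231ms=3/2b
2) 769.231ms=3/2b +769.231ms=3/2b
3) 1538.462ms=3b +219.78ms=3/7b
4) 1758.242ms=24/7b +219.78ms=3/7b
5) 1978.022ms=27/7b +219.78ms=3/7b
6) 2197.802ms=30/7b +219.78ms=3/7b
7) 2417.582ms=33/7b +219.78ms=3/7b
8) 2637.363ms=36/7b +219.78ms=3/7b
9) 2857.143ms=39/7b +219.78ms=3/7b
Σ=6b of 6 (117bpm 3/4) — PASS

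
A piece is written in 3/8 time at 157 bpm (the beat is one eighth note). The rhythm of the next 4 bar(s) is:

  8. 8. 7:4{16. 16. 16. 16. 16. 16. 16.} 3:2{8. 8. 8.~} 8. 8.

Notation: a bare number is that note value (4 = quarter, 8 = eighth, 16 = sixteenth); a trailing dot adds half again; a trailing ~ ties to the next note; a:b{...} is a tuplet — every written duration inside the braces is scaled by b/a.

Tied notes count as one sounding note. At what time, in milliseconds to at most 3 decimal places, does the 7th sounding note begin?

1. 0.0ms @ 0 + 573.248ms (3/2)
2. 573.248ms @ 3/2 + 573.248ms (3/2)
3. 1146.497ms @ 3 + 163.785ms (3/7)
4. 1310.282ms @ 24/7 + 163.785ms (3/7)
5. 1474.067ms @ 27/7 + 163.785ms (3/7)
6. 1637.853ms @ 30/7 + 163.785ms (3/7)
7. 1801.638ms @ 33/7 + 163.785ms (3/7)
8. 1965.423ms @ 36/7 + 163.785ms (3/7)
9. 2129.208ms @ 39/7 + 163.785ms (3/7)
10. 2292.994ms @ 6 + 382.166ms (1)
11. 2675.159ms @ 7 + 382.166ms (1)
12. 3057.325ms @ 8 + 955.414ms (5/2)
13. 4012.739ms @ 21/2 + 573.248ms (3/2)

note 7 onset = 33/7b = 1801.638ms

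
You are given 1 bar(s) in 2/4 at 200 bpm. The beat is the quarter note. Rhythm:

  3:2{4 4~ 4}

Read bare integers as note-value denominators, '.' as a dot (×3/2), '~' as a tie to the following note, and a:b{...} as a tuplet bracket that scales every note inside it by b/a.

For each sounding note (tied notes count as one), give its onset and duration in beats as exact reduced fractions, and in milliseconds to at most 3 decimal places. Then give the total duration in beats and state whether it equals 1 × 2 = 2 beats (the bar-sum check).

1) 0.0ms=0b +200.0ms=2/3b
2) 200.0ms=2/3b +400.0ms=4/3b
Σ=2b of 2 (200bpm 2/4) — PASS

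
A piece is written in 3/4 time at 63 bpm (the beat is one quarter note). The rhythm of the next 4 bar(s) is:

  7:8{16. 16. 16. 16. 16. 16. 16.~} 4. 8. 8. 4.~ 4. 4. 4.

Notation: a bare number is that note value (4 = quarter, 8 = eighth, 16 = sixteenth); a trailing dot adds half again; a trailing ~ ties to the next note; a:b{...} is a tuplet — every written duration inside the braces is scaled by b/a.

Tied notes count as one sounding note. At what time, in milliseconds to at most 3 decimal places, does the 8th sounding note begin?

note 8 onset = 9/2b = 4285.714ms

1. 0.0ms @ 0 + 408.163ms (3/7)
2. 408.163ms @ 3/7 + 408.163ms (3/7)
3. 816.327ms @ 6/7 + 408.163ms (3/7)
4. 1224.49ms @ 9/7 + 408.163ms (3/7)
5. 1632.653ms @ 12/7 + 408.163ms (3/7)
6. 2040.816ms @ 15/7 + 408.163ms (3/7)
7. 2448.98ms @ 18/7 + 1836.735ms (27/14)
8. 4285.714ms @ 9/2 + 714.286ms (3/4)
9. 5000.0ms @ 21/4 + 714.286ms (3/4)
10. 5714.286ms @ 6 + 2857.143ms (3)
11. 8571.429ms @ 9 + 1428.571ms (3/2)
12. 10000.0ms @ 21/2 + 1428.571ms (3/2)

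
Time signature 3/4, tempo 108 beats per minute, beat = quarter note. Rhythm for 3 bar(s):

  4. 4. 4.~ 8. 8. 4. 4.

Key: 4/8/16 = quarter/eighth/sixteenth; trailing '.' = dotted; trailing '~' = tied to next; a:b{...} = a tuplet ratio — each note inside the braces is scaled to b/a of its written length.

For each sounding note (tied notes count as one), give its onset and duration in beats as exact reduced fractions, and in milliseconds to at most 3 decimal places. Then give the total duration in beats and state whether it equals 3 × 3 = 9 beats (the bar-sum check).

1) 0.0ms=0b +833.333ms=3/2b
2) 833.333ms=3/2b +833.333ms=3/2b
3) 1666.667ms=3b +1250.0ms=9/4b
4) 2916.667ms=21/4b +416.667ms=3/4b
5) 3333.333ms=6b +833.333ms=3/2b
6) 4166.667ms=15/2b +833.333ms=3/2b
Σ=9b of 9 (108bpm 3/4) — PASS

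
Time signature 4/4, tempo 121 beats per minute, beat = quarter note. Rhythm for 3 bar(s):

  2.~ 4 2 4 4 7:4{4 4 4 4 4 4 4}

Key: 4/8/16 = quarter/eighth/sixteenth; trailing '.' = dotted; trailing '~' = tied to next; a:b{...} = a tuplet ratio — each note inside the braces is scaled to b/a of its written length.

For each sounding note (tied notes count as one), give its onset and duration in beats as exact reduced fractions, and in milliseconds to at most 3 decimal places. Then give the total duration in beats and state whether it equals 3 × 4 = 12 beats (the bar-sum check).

1) 0.0ms=0b +1983.471ms=4b
2) 1983.471ms=4b +991.736ms=2b
3) 2975.207ms=6b +495.868ms=1b
4) 3471.074ms=7b +495.868ms=1b
5) 3966.942ms=8b +283.353ms=4/7b
6) 4250.295ms=60/7b +283.353ms=4/7b
7) 4533.648ms=64/7b +283.353ms=4/7b
8) 4817.001ms=68/7b +283.353ms=4/7b
9) 5100.354ms=72/7b +283.353ms=4/7b
10) 5383.707ms=76/7b +283.353ms=4/7b
11) 5667.06ms=80/7b +283.353ms=4/7b
Σ=12b of 12 (121bpm 4/4) — PASS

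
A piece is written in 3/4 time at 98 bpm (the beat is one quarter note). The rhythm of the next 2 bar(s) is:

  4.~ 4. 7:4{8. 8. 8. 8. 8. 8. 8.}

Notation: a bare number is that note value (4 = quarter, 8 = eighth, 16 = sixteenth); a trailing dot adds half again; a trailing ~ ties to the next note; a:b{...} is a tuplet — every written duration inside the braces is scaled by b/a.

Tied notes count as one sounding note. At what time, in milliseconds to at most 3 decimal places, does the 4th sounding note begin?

note 4 onset = 27/7b = 2361.516ms

1. 0.0ms @ 0 + 1836.735ms (3)
2. 1836.735ms @ 3 + 262.391ms (3/7)
3. 2099.125ms @ 24/7 + 262.391ms (3/7)
4. 2361.516ms @ 27/7 + 262.391ms (3/7)
5. 2623.907ms @ 30/7 + 262.391ms (3/7)
6. 2886.297ms @ 33/7 + 262.391ms (3/7)
7. 3148.688ms @ 36/7 + 262.391ms (3/7)
8. 3411.079ms @ 39/7 + 262.391ms (3/7)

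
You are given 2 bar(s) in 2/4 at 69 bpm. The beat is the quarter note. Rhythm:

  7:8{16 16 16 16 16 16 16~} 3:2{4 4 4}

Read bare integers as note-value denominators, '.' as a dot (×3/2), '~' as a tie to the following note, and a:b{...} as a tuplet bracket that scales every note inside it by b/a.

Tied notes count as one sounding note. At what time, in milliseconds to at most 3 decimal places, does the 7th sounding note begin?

1. 0.0ms @ 0 + 248.447ms (2/7)
2. 248.447ms @ 2/7 + 248.447ms (2/7)
3. 496.894ms @ 4/7 + 248.447ms (2/7)
4. 745.342ms @ 6/7 + 248.447ms (2/7)
5. 993.789ms @ 8/7 + 248.447ms (2/7)
6. 1242.236ms @ 10/7 + 248.447ms (2/7)
7. 1490.683ms @ 12/7 + 828.157ms (20/21)
8. 2318.841ms @ 8/3 + 579.71ms (2/3)
9. 2898.551ms @ 10/3 + 579.71ms (2/3)

note 7 onset = 12/7b = 1490.683ms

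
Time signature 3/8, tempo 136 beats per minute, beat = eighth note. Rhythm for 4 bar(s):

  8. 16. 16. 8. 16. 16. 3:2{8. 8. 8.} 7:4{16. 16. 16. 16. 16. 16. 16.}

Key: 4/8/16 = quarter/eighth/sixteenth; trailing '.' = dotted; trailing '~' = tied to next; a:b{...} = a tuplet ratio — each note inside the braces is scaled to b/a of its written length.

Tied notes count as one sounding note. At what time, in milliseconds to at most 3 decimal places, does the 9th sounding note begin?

note 9 onset = 8b = 3529.412ms

1. 0.0ms @ 0 + 661.765ms (3/2)
2. 661.765ms @ 3/2 + 330.882ms (3/4)
3. 992.647ms @ 9/4 + 330.882ms (3/4)
4. 1323.529ms @ 3 + 661.765ms (3/2)
5. 1985.294ms @ 9/2 + 330.882ms (3/4)
6. 2316.176ms @ 21/4 + 330.882ms (3/4)
7. 2647.059ms @ 6 + 441.176ms (1)
8. 3088.235ms @ 7 + 441.176ms (1)
9. 3529.412ms @ 8 + 441.176ms (1)
10. 3970.588ms @ 9 + 189.076ms (3/7)
11. 4159.664ms @ 66/7 + 189.076ms (3/7)
12. 4348.739ms @ 69/7 + 189.076ms (3/7)
13. 4537.815ms @ 72/7 + 189.076ms (3/7)
14. 4726.891ms @ 75/7 + 189.076ms (3/7)
15. 4915.966ms @ 78/7 + 189.076ms (3/7)
16. 5105.042ms @ 81/7 + 189.076ms (3/7)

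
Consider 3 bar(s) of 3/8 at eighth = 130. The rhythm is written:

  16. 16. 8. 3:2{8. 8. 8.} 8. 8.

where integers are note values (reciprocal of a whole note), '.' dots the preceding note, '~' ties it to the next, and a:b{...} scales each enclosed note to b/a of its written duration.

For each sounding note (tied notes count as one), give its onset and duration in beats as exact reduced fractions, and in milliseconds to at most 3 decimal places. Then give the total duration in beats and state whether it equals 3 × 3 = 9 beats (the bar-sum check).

1) 0.0ms=0b +346.154ms=3/4b
2) 346.154ms=3/4b +346.154ms=3/4b
3) 692.308ms=3/2b +692.308ms=3/2b
4) 1384.615ms=3b +461.538ms=1b
5) 1846.154ms=4b +461.538ms=1b
6) 2307.692ms=5b +461.538ms=1b
7) 2769.231ms=6b +692.308ms=3/2b
8) 3461.538ms=15/2b +692.308ms=3/2b
Σ=9b of 9 (130bpm 3/8) — PASS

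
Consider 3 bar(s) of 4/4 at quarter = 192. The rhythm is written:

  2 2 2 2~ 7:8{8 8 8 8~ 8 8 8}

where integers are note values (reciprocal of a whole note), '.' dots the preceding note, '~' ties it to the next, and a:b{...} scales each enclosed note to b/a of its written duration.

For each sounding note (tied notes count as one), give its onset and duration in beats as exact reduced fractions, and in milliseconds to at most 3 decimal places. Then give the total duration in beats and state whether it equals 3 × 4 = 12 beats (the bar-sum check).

1) 0.0ms=0b +625.0ms=2b
2) 625.0ms=2b +625.0ms=2b
3) 1250.0ms=4b +625.0ms=2b
4) 1875.0ms=6b +803.571ms=18/7b
5) 2678.571ms=60/7b +178.571ms=4/7b
6) 2857.143ms=64/7b +178.571ms=4/7b
7) 3035.714ms=68/7b +357.143ms=8/7b
8) 3392.857ms=76/7b +178.571ms=4/7b
9) 3571.429ms=80/7b +178.571ms=4/7b
Σ=12b of 12 (192bpm 4/4) — PASS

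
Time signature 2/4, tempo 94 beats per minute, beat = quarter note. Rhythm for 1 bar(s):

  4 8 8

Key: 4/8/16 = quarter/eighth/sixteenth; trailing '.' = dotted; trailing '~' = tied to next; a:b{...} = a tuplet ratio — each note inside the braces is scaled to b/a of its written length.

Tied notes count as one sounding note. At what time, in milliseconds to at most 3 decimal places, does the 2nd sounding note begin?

1. 0.0ms @ 0 + 638.298ms (1)
2. 638.298ms @ 1 + 319.149ms (1/2)
3. 957.447ms @ 3/2 + 319.149ms (1/2)

note 2 onset = 1b = 638.298ms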